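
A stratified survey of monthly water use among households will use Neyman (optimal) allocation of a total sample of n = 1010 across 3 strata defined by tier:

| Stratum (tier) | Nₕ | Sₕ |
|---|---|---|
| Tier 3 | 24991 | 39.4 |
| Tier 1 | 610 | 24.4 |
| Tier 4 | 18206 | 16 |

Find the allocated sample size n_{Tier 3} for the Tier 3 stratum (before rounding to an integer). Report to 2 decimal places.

770.43

Neyman allocation: nₕ = n·NₕSₕ / Σⱼ NⱼSⱼ.
Σ NⱼSⱼ = 24991·39.4 + 610·24.4 + 18206·16 = 1.2908254 × 10^6.
n_{Tier 3} = 1010·24991·39.4 / (1.2908254 × 10^6) = 770.43.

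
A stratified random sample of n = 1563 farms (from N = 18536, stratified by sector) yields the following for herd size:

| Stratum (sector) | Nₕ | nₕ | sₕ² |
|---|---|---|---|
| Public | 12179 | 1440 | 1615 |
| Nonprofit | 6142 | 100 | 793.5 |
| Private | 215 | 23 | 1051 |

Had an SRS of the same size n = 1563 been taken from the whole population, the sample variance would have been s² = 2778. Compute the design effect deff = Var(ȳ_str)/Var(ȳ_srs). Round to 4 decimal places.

0.7923

Var(ȳ_str) = Σ Wₕ²(1−fₕ)sₕ²/nₕ with Wₕ = Nₕ/18536:
  Public: (12179/18536)²·(1−1440/12179)·1615/1440 = 0.42692685
  Nonprofit: (6142/18536)²·(1−100/6142)·793.5/100 = 0.85704855
  Private: (215/18536)²·(1−23/215)·1051/23 = 0.0054901287
  → Var(ȳ_str) = 1.2894655.
Var(ȳ_srs) = (1 − 1563/18536)·2778/1563 = 1.6274807.
deff = 1.2894655 / 1.6274807 = 0.7923.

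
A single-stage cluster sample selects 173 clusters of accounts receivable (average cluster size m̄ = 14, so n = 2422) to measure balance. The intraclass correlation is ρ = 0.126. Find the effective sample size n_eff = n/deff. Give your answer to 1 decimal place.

918.1

deff = 1 + (14 − 1)·0.126 = 1 + 1.638 = 2.638.
n_eff = 2422 / 2.638 = 918.1.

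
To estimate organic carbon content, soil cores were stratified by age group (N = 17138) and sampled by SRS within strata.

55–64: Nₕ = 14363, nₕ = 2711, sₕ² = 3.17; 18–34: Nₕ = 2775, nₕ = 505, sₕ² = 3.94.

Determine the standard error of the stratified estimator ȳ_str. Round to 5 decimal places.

0.02887

Var(ȳ_str) = Σₕ Wₕ²(1 − fₕ)sₕ²/nₕ with Wₕ = Nₕ/N, N = 17138.
55–64: Wₕ = 0.83807912; term = 0.83807912²·(1 − 0.18874887)·3.17/2711 = 6.6627743 × 10^-4.
18–34: Wₕ = 0.16192088; term = 0.16192088²·(1 − 0.18198198)·3.94/505 = 1.6732985 × 10^-4.
Sum = 8.3360728 × 10^-4.
SE = √(8.3360728 × 10^-4) = 0.02887.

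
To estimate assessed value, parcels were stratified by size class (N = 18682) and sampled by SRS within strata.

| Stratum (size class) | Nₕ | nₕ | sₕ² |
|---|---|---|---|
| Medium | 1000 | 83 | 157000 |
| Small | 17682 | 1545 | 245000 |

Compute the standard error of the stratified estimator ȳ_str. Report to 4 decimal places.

Var(ȳ_str) = Σₕ Wₕ²(1 − fₕ)sₕ²/nₕ with Wₕ = Nₕ/N, N = 18682.
Medium: Wₕ = 0.05352746; term = 0.05352746²·(1 − 0.08300000)·157000/83 = 4.9698601.
Small: Wₕ = 0.94647254; term = 0.94647254²·(1 − 0.08737699)·245000/1545 = 129.6418.
Sum = 134.61166.
SE = √(134.61166) = 11.6022.

11.6022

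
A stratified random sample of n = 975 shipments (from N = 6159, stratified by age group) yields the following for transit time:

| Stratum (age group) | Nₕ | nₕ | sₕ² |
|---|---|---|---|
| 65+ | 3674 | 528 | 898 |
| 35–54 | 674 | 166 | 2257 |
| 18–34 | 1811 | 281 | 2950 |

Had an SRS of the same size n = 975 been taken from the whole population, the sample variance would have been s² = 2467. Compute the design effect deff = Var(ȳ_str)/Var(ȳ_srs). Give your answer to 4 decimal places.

Var(ȳ_str) = Σ Wₕ²(1−fₕ)sₕ²/nₕ with Wₕ = Nₕ/6159:
  65+: (3674/6159)²·(1−528/3674)·898/528 = 0.51822681
  35–54: (674/6159)²·(1−166/674)·2257/166 = 0.1227232
  18–34: (1811/6159)²·(1−281/1811)·2950/281 = 0.76684072
  → Var(ȳ_str) = 1.4077907.
Var(ȳ_srs) = (1 − 975/6159)·2467/975 = 2.1297044.
deff = 1.4077907 / 2.1297044 = 0.6610.

0.6610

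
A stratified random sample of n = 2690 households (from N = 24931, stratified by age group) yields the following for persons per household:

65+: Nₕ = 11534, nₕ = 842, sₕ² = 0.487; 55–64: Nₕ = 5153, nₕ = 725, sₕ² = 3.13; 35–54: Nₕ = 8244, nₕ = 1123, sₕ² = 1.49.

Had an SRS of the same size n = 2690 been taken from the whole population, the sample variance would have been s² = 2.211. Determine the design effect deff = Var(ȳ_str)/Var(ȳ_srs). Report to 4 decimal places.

Var(ȳ_str) = Σ Wₕ²(1−fₕ)sₕ²/nₕ with Wₕ = Nₕ/24931:
  65+: (11534/24931)²·(1−842/11534)·0.487/842 = 1.1475626 × 10^-4
  55–64: (5153/24931)²·(1−725/5153)·3.13/725 = 1.5848738 × 10^-4
  35–54: (8244/24931)²·(1−1123/8244)·1.49/1123 = 1.2531587 × 10^-4
  → Var(ȳ_str) = 3.9855951 × 10^-4.
Var(ȳ_srs) = (1 − 2690/24931)·2.211/2690 = 7.3324832 × 10^-4.
deff = (3.9855951 × 10^-4) / (7.3324832 × 10^-4) = 0.5436.

0.5436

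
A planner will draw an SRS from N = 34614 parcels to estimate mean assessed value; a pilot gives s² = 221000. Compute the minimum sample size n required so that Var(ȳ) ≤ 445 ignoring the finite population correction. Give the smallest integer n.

Without fpc, n₀ = s²/D = 221000/445 = 496.6292.
Rounding up, n = 497.

497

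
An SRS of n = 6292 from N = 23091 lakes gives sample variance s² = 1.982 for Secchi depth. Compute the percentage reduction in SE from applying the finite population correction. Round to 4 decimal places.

14.7056

f = n/N = 6292/23091 = 0.27248712.
SE_no-fpc = √(s²/n) = 0.017748329; SE_fpc = √((1−f)s²/n) = 0.015138325.
Ratio = √(1−f) = 0.85294366. Reduction = 100·(1 − 0.85294366) = 14.7056%.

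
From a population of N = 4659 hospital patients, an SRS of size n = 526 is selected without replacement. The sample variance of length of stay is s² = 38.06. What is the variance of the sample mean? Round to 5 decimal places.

Under SRS without replacement, Var(ȳ) = (1 − f)·s²/n with f = n/N = 526/4659 = 0.11289976.
Var(ȳ) = (1 − 0.11289976)·38.06/526 = 0.88710024·0.072357414 = 0.064188279.

0.06419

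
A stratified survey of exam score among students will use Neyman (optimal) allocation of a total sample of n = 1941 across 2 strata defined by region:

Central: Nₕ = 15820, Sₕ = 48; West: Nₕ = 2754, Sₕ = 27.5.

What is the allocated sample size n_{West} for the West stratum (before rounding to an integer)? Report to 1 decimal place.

Neyman allocation: nₕ = n·NₕSₕ / Σⱼ NⱼSⱼ.
Σ NⱼSⱼ = 15820·48 + 2754·27.5 = 835095.
n_{West} = 1941·2754·27.5 / 835095 = 176.0.

176.0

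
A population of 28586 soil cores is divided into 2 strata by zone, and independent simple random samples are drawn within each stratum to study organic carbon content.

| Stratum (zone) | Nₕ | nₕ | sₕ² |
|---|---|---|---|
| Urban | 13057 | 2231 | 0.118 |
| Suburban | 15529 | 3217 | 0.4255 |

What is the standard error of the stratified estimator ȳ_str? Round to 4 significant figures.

Var(ȳ_str) = Σₕ Wₕ²(1 − fₕ)sₕ²/nₕ with Wₕ = Nₕ/N, N = 28586.
Urban: Wₕ = 0.45676205; term = 0.45676205²·(1 − 0.17086620)·0.118/2231 = 9.1492835 × 10^-6.
Suburban: Wₕ = 0.54323795; term = 0.54323795²·(1 − 0.20716080)·0.4255/3217 = 3.0946663 × 10^-5.
Sum = 4.0095947 × 10^-5.
SE = √(4.0095947 × 10^-5) = 0.006332.

0.006332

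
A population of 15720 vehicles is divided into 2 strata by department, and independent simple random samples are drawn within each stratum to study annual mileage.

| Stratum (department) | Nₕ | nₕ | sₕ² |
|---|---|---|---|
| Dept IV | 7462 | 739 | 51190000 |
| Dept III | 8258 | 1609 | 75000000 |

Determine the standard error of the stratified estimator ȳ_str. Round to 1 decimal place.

Var(ȳ_str) = Σₕ Wₕ²(1 − fₕ)sₕ²/nₕ with Wₕ = Nₕ/N, N = 15720.
Dept IV: Wₕ = 0.47468193; term = 0.47468193²·(1 − 0.09903511)·51190000/739 = 14062.222.
Dept III: Wₕ = 0.52531807; term = 0.52531807²·(1 − 0.19484137)·75000000/1609 = 10356.937.
Sum = 24419.159.
SE = √(24419.159) = 156.3.

156.3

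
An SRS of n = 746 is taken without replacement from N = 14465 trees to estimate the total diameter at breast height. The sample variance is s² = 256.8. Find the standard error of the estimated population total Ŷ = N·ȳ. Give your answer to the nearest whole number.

Var(Ŷ) = N²·Var(ȳ) = N²·(1 − n/N)·s²/n.
f = 746/14465 = 0.05157276; Var(ȳ) = 0.94842724·256.8/746 = 0.32648273.
Var(Ŷ) = 14465² · 0.32648273 = 6.8312014 × 10^7.
SE(Ŷ) = √(6.8312014 × 10^7) = 8265.

8265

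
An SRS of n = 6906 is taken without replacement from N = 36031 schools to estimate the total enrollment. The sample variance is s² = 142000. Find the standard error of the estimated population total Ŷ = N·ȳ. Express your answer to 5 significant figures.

146890

Var(Ŷ) = N²·Var(ȳ) = N²·(1 − n/N)·s²/n.
f = 6906/36031 = 0.19166829; Var(ȳ) = 0.80833171·142000/6906 = 16.62078.
Var(Ŷ) = 36031² · 16.62078 = 2.1577644 × 10^10.
SE(Ŷ) = √(2.1577644 × 10^10) = 146890.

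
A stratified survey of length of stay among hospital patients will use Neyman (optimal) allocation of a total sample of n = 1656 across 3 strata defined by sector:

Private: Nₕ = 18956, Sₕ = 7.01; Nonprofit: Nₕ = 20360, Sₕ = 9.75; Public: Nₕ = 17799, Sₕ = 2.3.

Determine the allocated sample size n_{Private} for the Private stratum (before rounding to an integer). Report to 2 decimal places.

Neyman allocation: nₕ = n·NₕSₕ / Σⱼ NⱼSⱼ.
Σ NⱼSⱼ = 18956·7.01 + 20360·9.75 + 17799·2.3 = 372329.26.
n_{Private} = 1656·18956·7.01 / 372329.26 = 591.01.

591.01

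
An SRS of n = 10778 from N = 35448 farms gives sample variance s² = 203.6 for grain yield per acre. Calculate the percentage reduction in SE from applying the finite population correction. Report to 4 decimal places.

16.5764

f = n/N = 10778/35448 = 0.30405100.
SE_no-fpc = √(s²/n) = 0.1374421; SE_fpc = √((1−f)s²/n) = 0.11465909.
Ratio = √(1−f) = 0.83423558. Reduction = 100·(1 − 0.83423558) = 16.5764%.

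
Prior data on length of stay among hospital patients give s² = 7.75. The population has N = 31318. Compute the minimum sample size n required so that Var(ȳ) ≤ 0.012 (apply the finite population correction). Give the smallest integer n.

Without fpc, n₀ = s²/D = 7.75/0.012 = 645.8333.
With fpc, (1 − n/N)·s²/n ≤ D requires n ≥ n₀/(1 + n₀/N) = 645.8333/(1 + 645.8333/31318) = 632.7842.
Rounding up, n = 633.

633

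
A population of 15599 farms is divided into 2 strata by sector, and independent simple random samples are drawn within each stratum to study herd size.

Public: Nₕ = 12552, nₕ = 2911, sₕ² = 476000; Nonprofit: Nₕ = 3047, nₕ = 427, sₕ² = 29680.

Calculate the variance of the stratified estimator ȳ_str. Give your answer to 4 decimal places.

Var(ȳ_str) = Σₕ Wₕ²(1 − fₕ)sₕ²/nₕ with Wₕ = Nₕ/N, N = 15599.
Public: Wₕ = 0.80466697; term = 0.80466697²·(1 − 0.23191523)·476000/2911 = 81.321662.
Nonprofit: Wₕ = 0.19533303; term = 0.19533303²·(1 − 0.14013784)·29680/427 = 2.2804274.
Sum = 83.602089.

83.6021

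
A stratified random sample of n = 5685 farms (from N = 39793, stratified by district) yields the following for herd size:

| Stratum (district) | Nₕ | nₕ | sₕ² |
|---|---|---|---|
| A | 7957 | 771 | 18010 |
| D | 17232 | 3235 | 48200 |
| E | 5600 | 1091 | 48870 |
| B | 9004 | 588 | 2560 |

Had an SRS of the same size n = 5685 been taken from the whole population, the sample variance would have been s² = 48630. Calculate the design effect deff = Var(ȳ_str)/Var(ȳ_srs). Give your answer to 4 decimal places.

0.5504

Var(ȳ_str) = Σ Wₕ²(1−fₕ)sₕ²/nₕ with Wₕ = Nₕ/39793:
  A: (7957/39793)²·(1−771/7957)·18010/771 = 0.84349506
  D: (17232/39793)²·(1−3235/17232)·48200/3235 = 2.2694992
  E: (5600/39793)²·(1−1091/5600)·48870/1091 = 0.71428657
  B: (9004/39793)²·(1−588/9004)·2560/588 = 0.20834855
  → Var(ȳ_str) = 4.0356294.
Var(ȳ_srs) = (1 − 5685/39793)·48630/5685 = 7.3320155.
deff = 4.0356294 / 7.3320155 = 0.5504.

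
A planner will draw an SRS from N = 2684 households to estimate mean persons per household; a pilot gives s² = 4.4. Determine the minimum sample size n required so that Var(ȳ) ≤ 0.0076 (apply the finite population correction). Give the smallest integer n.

Without fpc, n₀ = s²/D = 4.4/0.0076 = 578.9474.
With fpc, (1 − n/N)·s²/n ≤ D requires n ≥ n₀/(1 + n₀/N) = 578.9474/(1 + 578.9474/2684) = 476.2243.
Rounding up, n = 477.

477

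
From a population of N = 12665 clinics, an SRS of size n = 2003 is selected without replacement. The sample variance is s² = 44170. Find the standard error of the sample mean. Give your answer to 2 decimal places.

Under SRS without replacement, Var(ȳ) = (1 − f)·s²/n with f = n/N = 2003/12665 = 0.15815239.
Var(ȳ) = (1 − 0.15815239)·44170/2003 = 0.84184761·22.051922 = 18.564358.
SE(ȳ) = √(18.564358) = 4.31.

4.31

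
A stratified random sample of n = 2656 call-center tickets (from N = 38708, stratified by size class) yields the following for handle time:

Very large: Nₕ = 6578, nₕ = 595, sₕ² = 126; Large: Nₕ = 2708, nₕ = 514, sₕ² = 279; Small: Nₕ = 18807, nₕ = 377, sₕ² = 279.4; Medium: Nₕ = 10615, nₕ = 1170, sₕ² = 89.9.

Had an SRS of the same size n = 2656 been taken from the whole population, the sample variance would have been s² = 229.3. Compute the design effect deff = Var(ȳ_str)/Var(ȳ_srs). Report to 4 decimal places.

2.2921

Var(ȳ_str) = Σ Wₕ²(1−fₕ)sₕ²/nₕ with Wₕ = Nₕ/38708:
  Very large: (6578/38708)²·(1−595/6578)·126/595 = 0.0055624355
  Large: (2708/38708)²·(1−514/2708)·279/514 = 0.0021524095
  Small: (18807/38708)²·(1−377/18807)·279.4/377 = 0.17144643
  Medium: (10615/38708)²·(1−1170/10615)·89.9/1170 = 0.0051415531
  → Var(ȳ_str) = 0.18430283.
Var(ȳ_srs) = (1 − 2656/38708)·229.3/2656 = 0.080408991.
deff = 0.18430283 / 0.080408991 = 2.2921.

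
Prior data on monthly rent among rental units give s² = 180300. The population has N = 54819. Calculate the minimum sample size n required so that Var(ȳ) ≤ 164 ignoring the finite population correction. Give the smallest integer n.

1100

Without fpc, n₀ = s²/D = 180300/164 = 1099.3902.
Rounding up, n = 1100.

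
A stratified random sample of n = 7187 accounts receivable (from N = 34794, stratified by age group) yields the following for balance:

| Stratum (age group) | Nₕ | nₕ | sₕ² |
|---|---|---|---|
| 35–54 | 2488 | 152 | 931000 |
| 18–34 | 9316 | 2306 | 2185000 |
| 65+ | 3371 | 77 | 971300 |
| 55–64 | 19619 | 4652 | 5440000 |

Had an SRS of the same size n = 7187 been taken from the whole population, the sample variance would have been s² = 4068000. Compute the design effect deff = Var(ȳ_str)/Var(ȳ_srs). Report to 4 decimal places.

Var(ȳ_str) = Σ Wₕ²(1−fₕ)sₕ²/nₕ with Wₕ = Nₕ/34794:
  35–54: (2488/34794)²·(1−152/2488)·931000/152 = 29.40496
  18–34: (9316/34794)²·(1−2306/9316)·2185000/2306 = 51.112947
  65+: (3371/34794)²·(1−77/3371)·971300/77 = 115.70078
  55–64: (19619/34794)²·(1−4652/19619)·5440000/4652 = 283.63649
  → Var(ȳ_str) = 479.85518.
Var(ȳ_srs) = (1 − 7187/34794)·4068000/7187 = 449.10527.
deff = 479.85518 / 449.10527 = 1.0685.

1.0685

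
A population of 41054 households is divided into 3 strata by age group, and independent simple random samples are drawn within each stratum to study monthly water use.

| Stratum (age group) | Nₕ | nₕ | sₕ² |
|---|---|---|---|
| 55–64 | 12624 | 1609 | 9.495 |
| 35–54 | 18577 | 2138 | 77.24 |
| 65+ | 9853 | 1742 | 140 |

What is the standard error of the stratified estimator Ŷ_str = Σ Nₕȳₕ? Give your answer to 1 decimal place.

Var(Ŷ_str) = Σₕ Nₕ²(1 − fₕ)sₕ²/nₕ.
55–64: 12624²·(1 − 1609/12624)·9.495/1609 = 820579.03.
35–54: 18577²·(1 − 2138/18577)·77.24/2138 = 1.1032795 × 10^7.
65+: 9853²·(1 − 1742/9853)·140/1742 = 6.4227759 × 10^6.
Sum = 1.827615 × 10^7.
SE = √(1.827615 × 10^7) = 4275.1.

4275.1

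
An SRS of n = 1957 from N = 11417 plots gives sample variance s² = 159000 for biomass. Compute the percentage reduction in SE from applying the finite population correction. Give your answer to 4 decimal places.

8.9731

f = n/N = 1957/11417 = 0.17141105.
SE_no-fpc = √(s²/n) = 9.013701; SE_fpc = √((1−f)s²/n) = 8.2048891.
Ratio = √(1−f) = 0.91026861. Reduction = 100·(1 − 0.91026861) = 8.9731%.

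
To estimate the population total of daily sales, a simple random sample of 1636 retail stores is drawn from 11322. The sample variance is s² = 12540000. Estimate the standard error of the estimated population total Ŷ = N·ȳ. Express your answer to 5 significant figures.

916830

Var(Ŷ) = N²·Var(ȳ) = N²·(1 − n/N)·s²/n.
f = 1636/11322 = 0.14449744; Var(ȳ) = 0.85550256·12540000/1636 = 6557.4585.
Var(Ŷ) = 11322² · 6557.4585 = 8.4058542 × 10^11.
SE(Ŷ) = √(8.4058542 × 10^11) = 916830.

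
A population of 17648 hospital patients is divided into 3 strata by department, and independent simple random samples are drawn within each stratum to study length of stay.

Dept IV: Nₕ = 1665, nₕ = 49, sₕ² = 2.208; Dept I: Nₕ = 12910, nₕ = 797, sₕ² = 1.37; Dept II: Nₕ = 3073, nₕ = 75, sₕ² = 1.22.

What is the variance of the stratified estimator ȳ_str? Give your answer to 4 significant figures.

Var(ȳ_str) = Σₕ Wₕ²(1 − fₕ)sₕ²/nₕ with Wₕ = Nₕ/N, N = 17648.
Dept IV: Wₕ = 0.09434497; term = 0.09434497²·(1 − 0.02942943)·2.208/49 = 3.8928493 × 10^-4.
Dept I: Wₕ = 0.73152765; term = 0.73152765²·(1 − 0.06173509)·1.37/797 = 8.6307635 × 10^-4.
Dept II: Wₕ = 0.17412738; term = 0.17412738²·(1 − 0.02440612)·1.22/75 = 4.8117357 × 10^-4.
Sum = 0.0017335349.

0.001734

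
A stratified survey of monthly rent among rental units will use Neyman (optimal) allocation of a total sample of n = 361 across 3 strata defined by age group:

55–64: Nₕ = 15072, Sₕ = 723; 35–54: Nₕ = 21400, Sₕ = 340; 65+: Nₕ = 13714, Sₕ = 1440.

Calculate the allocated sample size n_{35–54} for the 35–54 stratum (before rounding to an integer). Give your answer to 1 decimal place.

69.3

Neyman allocation: nₕ = n·NₕSₕ / Σⱼ NⱼSⱼ.
Σ NⱼSⱼ = 15072·723 + 21400·340 + 13714·1440 = 3.7921216 × 10^7.
n_{35–54} = 361·21400·340 / (3.7921216 × 10^7) = 69.3.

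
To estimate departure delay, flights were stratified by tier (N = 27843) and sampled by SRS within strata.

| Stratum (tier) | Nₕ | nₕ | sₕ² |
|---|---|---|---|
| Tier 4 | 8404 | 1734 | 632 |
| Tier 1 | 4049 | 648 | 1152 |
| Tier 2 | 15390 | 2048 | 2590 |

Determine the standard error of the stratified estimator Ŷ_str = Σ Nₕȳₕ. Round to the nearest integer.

17452

Var(Ŷ_str) = Σₕ Nₕ²(1 − fₕ)sₕ²/nₕ.
Tier 4: 8404²·(1 − 1734/8404)·632/1734 = 2.0430541 × 10^7.
Tier 1: 4049²·(1 − 648/4049)·1152/648 = 2.4481154 × 10^7.
Tier 2: 15390²·(1 − 2048/15390)·2590/2048 = 2.5967454 × 10^8.
Sum = 3.0458624 × 10^8.
SE = √(3.0458624 × 10^8) = 17452.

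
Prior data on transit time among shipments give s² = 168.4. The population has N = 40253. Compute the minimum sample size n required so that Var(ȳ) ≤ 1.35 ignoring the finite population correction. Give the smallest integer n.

125

Without fpc, n₀ = s²/D = 168.4/1.35 = 124.7407.
Rounding up, n = 125.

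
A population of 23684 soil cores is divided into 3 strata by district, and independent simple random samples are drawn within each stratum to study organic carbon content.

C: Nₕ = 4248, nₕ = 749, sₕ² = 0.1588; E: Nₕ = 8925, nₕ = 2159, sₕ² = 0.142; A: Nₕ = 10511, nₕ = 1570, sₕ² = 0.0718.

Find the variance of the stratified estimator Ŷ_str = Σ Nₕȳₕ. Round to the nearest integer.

Var(Ŷ_str) = Σₕ Nₕ²(1 − fₕ)sₕ²/nₕ.
C: 4248²·(1 − 749/4248)·0.1588/749 = 3151.3536.
E: 8925²·(1 − 2159/8925)·0.142/2159 = 3971.6953.
A: 10511²·(1 − 1570/10511)·0.0718/1570 = 4297.8863.
Sum = 11420.935.

11421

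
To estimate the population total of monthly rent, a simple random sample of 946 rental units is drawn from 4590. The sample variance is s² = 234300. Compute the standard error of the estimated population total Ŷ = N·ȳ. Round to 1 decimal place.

64363.0

Var(Ŷ) = N²·Var(ȳ) = N²·(1 − n/N)·s²/n.
f = 946/4590 = 0.20610022; Var(ȳ) = 0.79389978·234300/946 = 196.62867.
Var(Ŷ) = 4590² · 196.62867 = 4.1425925 × 10^9.
SE(Ŷ) = √(4.1425925 × 10^9) = 64363.0.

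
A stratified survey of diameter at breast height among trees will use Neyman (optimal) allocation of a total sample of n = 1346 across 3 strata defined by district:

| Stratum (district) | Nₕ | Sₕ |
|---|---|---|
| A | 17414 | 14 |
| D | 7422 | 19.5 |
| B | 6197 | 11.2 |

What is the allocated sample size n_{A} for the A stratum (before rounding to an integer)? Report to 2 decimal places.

716.59

Neyman allocation: nₕ = n·NₕSₕ / Σⱼ NⱼSⱼ.
Σ NⱼSⱼ = 17414·14 + 7422·19.5 + 6197·11.2 = 457931.4.
n_{A} = 1346·17414·14 / 457931.4 = 716.59.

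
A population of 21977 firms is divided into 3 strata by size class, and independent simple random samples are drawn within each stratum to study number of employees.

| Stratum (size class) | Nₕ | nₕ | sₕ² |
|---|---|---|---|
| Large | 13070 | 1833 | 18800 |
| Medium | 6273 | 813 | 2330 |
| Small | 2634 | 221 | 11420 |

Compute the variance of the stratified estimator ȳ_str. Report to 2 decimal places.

Var(ȳ_str) = Σₕ Wₕ²(1 − fₕ)sₕ²/nₕ with Wₕ = Nₕ/N, N = 21977.
Large: Wₕ = 0.59471265; term = 0.59471265²·(1 − 0.14024484)·18800/1833 = 3.1187785.
Medium: Wₕ = 0.28543477; term = 0.28543477²·(1 − 0.12960306)·2330/813 = 0.20323406.
Small: Wₕ = 0.11985257; term = 0.11985257²·(1 − 0.08390281)·11420/221 = 0.68000187.
Sum = 4.0020144.

4.00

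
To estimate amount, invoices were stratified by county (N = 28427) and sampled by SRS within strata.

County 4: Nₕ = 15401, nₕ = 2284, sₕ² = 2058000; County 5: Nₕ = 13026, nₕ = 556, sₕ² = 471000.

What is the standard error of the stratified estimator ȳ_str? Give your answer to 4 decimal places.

19.8880

Var(ȳ_str) = Σₕ Wₕ²(1 − fₕ)sₕ²/nₕ with Wₕ = Nₕ/N, N = 28427.
County 4: Wₕ = 0.54177367; term = 0.54177367²·(1 − 0.14830206)·2058000/2284 = 225.25303.
County 5: Wₕ = 0.45822633; term = 0.45822633²·(1 − 0.04268386)·471000/556 = 170.27919.
Sum = 395.53222.
SE = √(395.53222) = 19.8880.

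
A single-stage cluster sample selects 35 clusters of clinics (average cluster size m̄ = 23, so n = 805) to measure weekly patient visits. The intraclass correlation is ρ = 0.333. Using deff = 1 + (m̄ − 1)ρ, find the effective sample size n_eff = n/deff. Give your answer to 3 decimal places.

deff = 1 + (23 − 1)·0.333 = 1 + 7.326 = 8.326.
n_eff = 805 / 8.326 = 96.685.

96.685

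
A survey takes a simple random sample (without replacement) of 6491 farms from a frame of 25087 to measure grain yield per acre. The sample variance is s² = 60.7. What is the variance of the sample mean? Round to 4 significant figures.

0.006932

Under SRS without replacement, Var(ȳ) = (1 − f)·s²/n with f = n/N = 6491/25087 = 0.25873959.
Var(ȳ) = (1 − 0.25873959)·60.7/6491 = 0.74126041·0.0093514096 = 0.0069318298.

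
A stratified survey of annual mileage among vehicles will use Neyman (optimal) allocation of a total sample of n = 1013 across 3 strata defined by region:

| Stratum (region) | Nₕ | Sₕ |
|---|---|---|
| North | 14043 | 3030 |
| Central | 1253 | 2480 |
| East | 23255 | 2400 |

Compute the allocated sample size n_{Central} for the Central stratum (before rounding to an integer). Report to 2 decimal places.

Neyman allocation: nₕ = n·NₕSₕ / Σⱼ NⱼSⱼ.
Σ NⱼSⱼ = 14043·3030 + 1253·2480 + 23255·2400 = 1.0146973 × 10^8.
n_{Central} = 1013·1253·2480 / (1.0146973 × 10^8) = 31.02.

31.02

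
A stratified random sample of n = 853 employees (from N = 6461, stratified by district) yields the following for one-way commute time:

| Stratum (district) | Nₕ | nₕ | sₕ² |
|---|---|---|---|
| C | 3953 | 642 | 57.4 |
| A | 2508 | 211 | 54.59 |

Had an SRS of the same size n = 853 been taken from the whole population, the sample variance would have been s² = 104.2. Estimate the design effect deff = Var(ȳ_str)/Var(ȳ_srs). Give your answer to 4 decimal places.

Var(ȳ_str) = Σ Wₕ²(1−fₕ)sₕ²/nₕ with Wₕ = Nₕ/6461:
  C: (3953/6461)²·(1−642/3953)·57.4/642 = 0.0280326
  A: (2508/6461)²·(1−211/2508)·54.59/211 = 0.035704231
  → Var(ȳ_str) = 0.063736831.
Var(ȳ_srs) = (1 − 853/6461)·104.2/853 = 0.10602956.
deff = 0.063736831 / 0.10602956 = 0.6011.

0.6011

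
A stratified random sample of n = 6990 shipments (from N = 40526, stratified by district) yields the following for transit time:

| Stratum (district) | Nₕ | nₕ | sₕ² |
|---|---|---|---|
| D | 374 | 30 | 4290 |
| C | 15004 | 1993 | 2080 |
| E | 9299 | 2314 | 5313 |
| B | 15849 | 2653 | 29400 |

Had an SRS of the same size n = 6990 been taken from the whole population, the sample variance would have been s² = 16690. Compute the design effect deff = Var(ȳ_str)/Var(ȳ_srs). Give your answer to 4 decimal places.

0.8286

Var(ȳ_str) = Σ Wₕ²(1−fₕ)sₕ²/nₕ with Wₕ = Nₕ/40526:
  D: (374/40526)²·(1−30/374)·4290/30 = 0.011202078
  C: (15004/40526)²·(1−1993/15004)·2080/1993 = 0.12405272
  E: (9299/40526)²·(1−2314/9299)·5313/2314 = 0.090805392
  B: (15849/40526)²·(1−2653/15849)·29400/2653 = 1.4111942
  → Var(ȳ_str) = 1.6372544.
Var(ȳ_srs) = (1 − 6990/40526)·16690/6990 = 1.9758623.
deff = 1.6372544 / 1.9758623 = 0.8286.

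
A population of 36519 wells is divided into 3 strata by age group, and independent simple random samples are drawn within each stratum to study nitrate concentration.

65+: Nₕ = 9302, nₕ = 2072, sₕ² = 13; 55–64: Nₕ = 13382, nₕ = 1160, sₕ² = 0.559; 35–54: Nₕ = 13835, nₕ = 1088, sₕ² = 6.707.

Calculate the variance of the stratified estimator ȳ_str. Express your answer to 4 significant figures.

0.001191

Var(ȳ_str) = Σₕ Wₕ²(1 − fₕ)sₕ²/nₕ with Wₕ = Nₕ/N, N = 36519.
65+: Wₕ = 0.25471672; term = 0.25471672²·(1 − 0.22274780)·13/2072 = 3.1639563 × 10^-4.
55–64: Wₕ = 0.36643939; term = 0.36643939²·(1 − 0.08668360)·0.559/1160 = 5.9098896 × 10^-5.
35–54: Wₕ = 0.37884389; term = 0.37884389²·(1 − 0.07864113)·6.707/1088 = 8.1517116 × 10^-4.
Sum = 0.0011906657.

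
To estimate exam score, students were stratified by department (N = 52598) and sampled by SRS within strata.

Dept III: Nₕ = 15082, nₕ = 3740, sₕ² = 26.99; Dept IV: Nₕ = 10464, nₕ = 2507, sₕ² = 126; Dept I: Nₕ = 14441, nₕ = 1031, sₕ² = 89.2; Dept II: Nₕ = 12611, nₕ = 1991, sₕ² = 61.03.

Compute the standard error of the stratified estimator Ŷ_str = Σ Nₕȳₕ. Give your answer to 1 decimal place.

5126.3

Var(Ŷ_str) = Σₕ Nₕ²(1 − fₕ)sₕ²/nₕ.
Dept III: 15082²·(1 − 3740/15082)·26.99/3740 = 1.2344681 × 10^6.
Dept IV: 10464²·(1 − 2507/10464)·126/2507 = 4.1846901 × 10^6.
Dept I: 14441²·(1 − 1031/14441)·89.2/1031 = 1.6754529 × 10^7.
Dept II: 12611²·(1 − 1991/12611)·61.03/1991 = 4.1053118 × 10^6.
Sum = 2.6278999 × 10^7.
SE = √(2.6278999 × 10^7) = 5126.3.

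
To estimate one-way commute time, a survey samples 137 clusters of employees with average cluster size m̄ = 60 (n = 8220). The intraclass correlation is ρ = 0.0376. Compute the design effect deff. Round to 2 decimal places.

3.22

deff = 1 + (60 − 1)·0.0376 = 1 + 2.2184 = 3.2184.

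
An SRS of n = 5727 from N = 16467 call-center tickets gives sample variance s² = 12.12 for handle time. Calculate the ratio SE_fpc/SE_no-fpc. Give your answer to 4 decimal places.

0.8076

f = n/N = 5727/16467 = 0.34778648.
SE_no-fpc = √(s²/n) = 0.046003166; SE_fpc = √((1−f)s²/n) = 0.037152036.
Ratio = √(1−f) = 0.80759737.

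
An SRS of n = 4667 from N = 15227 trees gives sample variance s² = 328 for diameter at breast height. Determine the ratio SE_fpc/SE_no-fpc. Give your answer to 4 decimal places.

0.8328

f = n/N = 4667/15227 = 0.30649504.
SE_no-fpc = √(s²/n) = 0.26510506; SE_fpc = √((1−f)s²/n) = 0.2207714.
Ratio = √(1−f) = 0.83276945.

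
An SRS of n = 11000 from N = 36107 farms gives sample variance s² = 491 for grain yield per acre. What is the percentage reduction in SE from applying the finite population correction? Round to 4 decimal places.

16.6124

f = n/N = 11000/36107 = 0.30465007.
SE_no-fpc = √(s²/n) = 0.2112732; SE_fpc = √((1−f)s²/n) = 0.17617574.
Ratio = √(1−f) = 0.83387645. Reduction = 100·(1 − 0.83387645) = 16.6124%.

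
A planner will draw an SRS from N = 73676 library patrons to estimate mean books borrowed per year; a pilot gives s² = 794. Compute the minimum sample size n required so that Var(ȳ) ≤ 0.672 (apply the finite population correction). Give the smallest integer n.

1163

Without fpc, n₀ = s²/D = 794/0.672 = 1181.5476.
With fpc, (1 − n/N)·s²/n ≤ D requires n ≥ n₀/(1 + n₀/N) = 1181.5476/(1 + 1181.5476/73676) = 1162.8981.
Rounding up, n = 1163.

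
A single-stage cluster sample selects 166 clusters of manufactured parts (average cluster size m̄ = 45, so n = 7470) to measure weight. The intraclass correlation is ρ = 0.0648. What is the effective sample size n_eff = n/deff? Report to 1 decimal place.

deff = 1 + (45 − 1)·0.0648 = 1 + 2.8512 = 3.8512.
n_eff = 7470 / 3.8512 = 1939.7.

1939.7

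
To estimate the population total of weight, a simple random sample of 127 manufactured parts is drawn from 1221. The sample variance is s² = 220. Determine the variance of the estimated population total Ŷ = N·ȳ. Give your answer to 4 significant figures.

Var(Ŷ) = N²·Var(ȳ) = N²·(1 − n/N)·s²/n.
f = 127/1221 = 0.10401310; Var(ȳ) = 0.89598690·220/127 = 1.5521033.
Var(Ŷ) = 1221² · 1.5521033 = 2.3139392 × 10^6.

2.314 × 10^6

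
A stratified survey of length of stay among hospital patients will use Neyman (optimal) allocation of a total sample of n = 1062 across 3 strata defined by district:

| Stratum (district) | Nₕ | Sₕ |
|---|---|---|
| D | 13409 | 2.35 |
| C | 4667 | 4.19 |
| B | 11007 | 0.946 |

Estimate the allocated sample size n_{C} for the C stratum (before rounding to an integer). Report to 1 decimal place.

Neyman allocation: nₕ = n·NₕSₕ / Σⱼ NⱼSⱼ.
Σ NⱼSⱼ = 13409·2.35 + 4667·4.19 + 11007·0.946 = 61478.502.
n_{C} = 1062·4667·4.19 / 61478.502 = 337.8.

337.8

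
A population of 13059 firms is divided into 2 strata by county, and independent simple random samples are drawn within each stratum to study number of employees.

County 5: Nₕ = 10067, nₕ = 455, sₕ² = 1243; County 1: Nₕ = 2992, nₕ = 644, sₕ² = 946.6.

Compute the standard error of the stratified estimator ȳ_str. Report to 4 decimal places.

1.2691

Var(ȳ_str) = Σₕ Wₕ²(1 − fₕ)sₕ²/nₕ with Wₕ = Nₕ/N, N = 13059.
County 5: Wₕ = 0.77088598; term = 0.77088598²·(1 − 0.04519718)·1243/455 = 1.5500786.
County 1: Wₕ = 0.22911402; term = 0.22911402²·(1 − 0.21524064)·946.6/644 = 0.060550882.
Sum = 1.6106295.
SE = √(1.6106295) = 1.2691.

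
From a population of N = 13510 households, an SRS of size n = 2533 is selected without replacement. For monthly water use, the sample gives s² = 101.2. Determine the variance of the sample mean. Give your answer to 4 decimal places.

Under SRS without replacement, Var(ȳ) = (1 − f)·s²/n with f = n/N = 2533/13510 = 0.18749075.
Var(ȳ) = (1 − 0.18749075)·101.2/2533 = 0.81250925·0.039952625 = 0.032461878.

0.0325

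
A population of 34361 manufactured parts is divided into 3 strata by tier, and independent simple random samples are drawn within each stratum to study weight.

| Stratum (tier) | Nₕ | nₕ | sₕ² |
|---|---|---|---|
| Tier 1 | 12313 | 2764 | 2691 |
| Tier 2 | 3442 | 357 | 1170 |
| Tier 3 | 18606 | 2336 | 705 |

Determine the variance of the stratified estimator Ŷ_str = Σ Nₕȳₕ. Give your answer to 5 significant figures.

2.4063 × 10^8

Var(Ŷ_str) = Σₕ Nₕ²(1 − fₕ)sₕ²/nₕ.
Tier 1: 12313²·(1 − 2764/12313)·2691/2764 = 1.1447152 × 10^8.
Tier 2: 3442²·(1 − 357/3442)·1170/357 = 3.4800355 × 10^7.
Tier 3: 18606²·(1 − 2336/18606)·705/2336 = 9.1360159 × 10^7.
Sum = 2.4063203 × 10^8.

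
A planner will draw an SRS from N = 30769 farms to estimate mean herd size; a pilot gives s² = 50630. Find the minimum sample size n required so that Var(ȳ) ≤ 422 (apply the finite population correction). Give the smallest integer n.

Without fpc, n₀ = s²/D = 50630/422 = 119.9763.
With fpc, (1 − n/N)·s²/n ≤ D requires n ≥ n₀/(1 + n₀/N) = 119.9763/(1 + 119.9763/30769) = 119.5103.
Rounding up, n = 120.

120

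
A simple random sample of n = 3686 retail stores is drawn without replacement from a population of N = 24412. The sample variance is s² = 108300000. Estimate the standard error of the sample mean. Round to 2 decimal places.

Under SRS without replacement, Var(ȳ) = (1 − f)·s²/n with f = n/N = 3686/24412 = 0.15099132.
Var(ȳ) = (1 − 0.15099132)·108300000/3686 = 0.84900868·29381.443 = 24945.101.
SE(ȳ) = √(24945.101) = 157.94.

157.94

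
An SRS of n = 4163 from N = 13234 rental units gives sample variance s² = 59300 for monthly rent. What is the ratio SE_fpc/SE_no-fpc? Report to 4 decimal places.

0.8279

f = n/N = 4163/13234 = 0.31456854.
SE_no-fpc = √(s²/n) = 3.7741933; SE_fpc = √((1−f)s²/n) = 3.1246844.
Ratio = √(1−f) = 0.82790788.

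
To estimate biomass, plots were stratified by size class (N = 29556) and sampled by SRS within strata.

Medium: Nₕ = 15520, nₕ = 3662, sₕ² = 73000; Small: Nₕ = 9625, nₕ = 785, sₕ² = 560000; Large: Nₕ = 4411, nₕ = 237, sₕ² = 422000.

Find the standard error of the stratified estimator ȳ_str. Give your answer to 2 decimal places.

Var(ȳ_str) = Σₕ Wₕ²(1 − fₕ)sₕ²/nₕ with Wₕ = Nₕ/N, N = 29556.
Medium: Wₕ = 0.52510489; term = 0.52510489²·(1 − 0.23595361)·73000/3662 = 4.1996816.
Small: Wₕ = 0.32565300; term = 0.32565300²·(1 − 0.08155844)·560000/785 = 69.483239.
Large: Wₕ = 0.14924212; term = 0.14924212²·(1 − 0.05372931)·422000/237 = 37.528594.
Sum = 111.21151.
SE = √(111.21151) = 10.55.

10.55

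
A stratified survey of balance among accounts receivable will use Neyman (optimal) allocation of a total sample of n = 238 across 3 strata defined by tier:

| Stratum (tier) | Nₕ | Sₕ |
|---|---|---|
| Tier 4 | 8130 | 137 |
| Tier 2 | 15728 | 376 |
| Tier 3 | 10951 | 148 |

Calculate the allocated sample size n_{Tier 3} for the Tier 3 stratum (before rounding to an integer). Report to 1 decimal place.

Neyman allocation: nₕ = n·NₕSₕ / Σⱼ NⱼSⱼ.
Σ NⱼSⱼ = 8130·137 + 15728·376 + 10951·148 = 8.648286 × 10^6.
n_{Tier 3} = 238·10951·148 / (8.648286 × 10^6) = 44.6.

44.6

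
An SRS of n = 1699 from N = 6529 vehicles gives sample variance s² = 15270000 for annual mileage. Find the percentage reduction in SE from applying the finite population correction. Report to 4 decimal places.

13.9897

f = n/N = 1699/6529 = 0.26022362.
SE_no-fpc = √(s²/n) = 94.803163; SE_fpc = √((1−f)s²/n) = 81.540442.
Ratio = √(1−f) = 0.86010254. Reduction = 100·(1 − 0.86010254) = 13.9897%.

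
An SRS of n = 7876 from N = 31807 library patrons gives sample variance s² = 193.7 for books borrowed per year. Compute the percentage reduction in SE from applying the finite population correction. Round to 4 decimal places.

13.2601

f = n/N = 7876/31807 = 0.24761845.
SE_no-fpc = √(s²/n) = 0.15682379; SE_fpc = √((1−f)s²/n) = 0.13602885.
Ratio = √(1−f) = 0.86739930. Reduction = 100·(1 − 0.86739930) = 13.2601%.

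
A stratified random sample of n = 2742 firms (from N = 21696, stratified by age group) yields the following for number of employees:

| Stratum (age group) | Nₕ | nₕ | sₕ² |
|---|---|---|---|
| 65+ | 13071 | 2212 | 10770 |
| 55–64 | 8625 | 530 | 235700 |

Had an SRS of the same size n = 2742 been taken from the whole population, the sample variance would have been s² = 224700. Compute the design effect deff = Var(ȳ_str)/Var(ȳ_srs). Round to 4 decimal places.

Var(ȳ_str) = Σ Wₕ²(1−fₕ)sₕ²/nₕ with Wₕ = Nₕ/21696:
  65+: (13071/21696)²·(1−2212/13071)·10770/2212 = 1.4681482
  55–64: (8625/21696)²·(1−530/8625)·235700/530 = 65.962989
  → Var(ȳ_str) = 67.431137.
Var(ȳ_srs) = (1 − 2742/21696)·224700/2742 = 71.590736.
deff = 67.431137 / 71.590736 = 0.9419.

0.9419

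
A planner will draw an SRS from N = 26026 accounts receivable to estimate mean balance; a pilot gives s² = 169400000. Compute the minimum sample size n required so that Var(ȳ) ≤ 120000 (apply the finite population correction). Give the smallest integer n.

1340

Without fpc, n₀ = s²/D = 169400000/120000 = 1411.6667.
With fpc, (1 − n/N)·s²/n ≤ D requires n ≥ n₀/(1 + n₀/N) = 1411.6667/(1 + 1411.6667/26026) = 1339.0365.
Rounding up, n = 1340.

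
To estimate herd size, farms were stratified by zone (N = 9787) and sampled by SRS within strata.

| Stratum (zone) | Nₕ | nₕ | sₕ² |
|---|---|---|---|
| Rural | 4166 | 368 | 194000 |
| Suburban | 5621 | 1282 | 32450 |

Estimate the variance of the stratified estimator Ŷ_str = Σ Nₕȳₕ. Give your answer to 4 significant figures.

8.959 × 10^9

Var(Ŷ_str) = Σₕ Nₕ²(1 − fₕ)sₕ²/nₕ.
Rural: 4166²·(1 − 368/4166)·194000/368 = 8.3411924 × 10^9.
Suburban: 5621²·(1 − 1282/5621)·32450/1282 = 6.1734781 × 10^8.
Sum = 8.9585402 × 10^9.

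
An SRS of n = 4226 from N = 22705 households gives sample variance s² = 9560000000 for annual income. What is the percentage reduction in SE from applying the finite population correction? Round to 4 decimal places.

f = n/N = 4226/22705 = 0.18612640.
SE_no-fpc = √(s²/n) = 1504.0567; SE_fpc = √((1−f)s²/n) = 1356.8839.
Ratio = √(1−f) = 0.90214943. Reduction = 100·(1 − 0.90214943) = 9.7851%.

9.7851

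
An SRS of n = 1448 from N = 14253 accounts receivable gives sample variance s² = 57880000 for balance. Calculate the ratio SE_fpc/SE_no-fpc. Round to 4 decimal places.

0.9478

f = n/N = 1448/14253 = 0.10159265.
SE_no-fpc = √(s²/n) = 199.93093; SE_fpc = √((1−f)s²/n) = 189.50324.
Ratio = √(1−f) = 0.94784353.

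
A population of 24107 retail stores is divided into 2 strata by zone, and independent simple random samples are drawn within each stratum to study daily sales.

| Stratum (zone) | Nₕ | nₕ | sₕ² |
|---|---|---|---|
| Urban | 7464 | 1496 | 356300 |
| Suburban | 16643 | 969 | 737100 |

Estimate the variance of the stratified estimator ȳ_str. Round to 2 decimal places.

Var(ȳ_str) = Σₕ Wₕ²(1 − fₕ)sₕ²/nₕ with Wₕ = Nₕ/N, N = 24107.
Urban: Wₕ = 0.30961961; term = 0.30961961²·(1 − 0.20042872)·356300/1496 = 18.255694.
Suburban: Wₕ = 0.69038039; term = 0.69038039²·(1 − 0.05822268)·737100/969 = 341.4505.
Sum = 359.70619.

359.71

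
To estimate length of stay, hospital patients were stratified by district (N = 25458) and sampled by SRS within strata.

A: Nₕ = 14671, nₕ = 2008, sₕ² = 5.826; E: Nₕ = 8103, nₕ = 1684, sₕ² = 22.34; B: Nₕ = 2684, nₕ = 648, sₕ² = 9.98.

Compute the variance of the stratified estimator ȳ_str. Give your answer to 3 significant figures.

0.00203

Var(ȳ_str) = Σₕ Wₕ²(1 − fₕ)sₕ²/nₕ with Wₕ = Nₕ/N, N = 25458.
A: Wₕ = 0.57628250; term = 0.57628250²·(1 − 0.13686865)·5.826/2008 = 8.3167669 × 10^-4.
E: Wₕ = 0.31828895; term = 0.31828895²·(1 − 0.20782426)·22.34/1684 = 0.0010646472.
B: Wₕ = 0.10542855; term = 0.10542855²·(1 − 0.24143070)·9.98/648 = 1.2985757 × 10^-4.
Sum = 0.0020261815.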